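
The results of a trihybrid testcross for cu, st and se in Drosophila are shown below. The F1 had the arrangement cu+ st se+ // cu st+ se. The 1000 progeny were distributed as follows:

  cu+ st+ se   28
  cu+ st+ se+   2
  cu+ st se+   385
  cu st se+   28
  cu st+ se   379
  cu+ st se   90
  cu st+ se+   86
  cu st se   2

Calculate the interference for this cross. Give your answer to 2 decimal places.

The two rarest classes, cu+ st+ se+ and cu st se, are the double crossovers. Comparing them with the parentals, only the st allele has switched, so st is the middle locus and the order is cu – st – se.
cu–st: (56 + 4)/1000 = 0.0600; st–se: (176 + 4)/1000 = 0.1800.
Expected DCO frequency = 0.0600 × 0.1800 ≈ 0.01080; observed = 4/1000 ≈ 0.00400.
Coefficient of coincidence = 0.00400/0.01080 ≈ 0.37; interference = 1 − 0.37 = 0.63.

0.63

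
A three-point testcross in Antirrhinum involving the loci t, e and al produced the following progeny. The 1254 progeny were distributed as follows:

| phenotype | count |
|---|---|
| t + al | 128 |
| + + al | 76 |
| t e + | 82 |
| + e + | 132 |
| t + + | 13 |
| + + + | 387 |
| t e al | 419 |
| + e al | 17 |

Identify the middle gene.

The two most frequent reciprocal classes, + + + and t e al, are the parental types, so the F1 was + + + / t e al.
The two rarest classes, t + + and + e al, are the double crossovers. Comparing them with the parentals, only the t allele has switched, so t is the middle locus and the order is al – t – e.

t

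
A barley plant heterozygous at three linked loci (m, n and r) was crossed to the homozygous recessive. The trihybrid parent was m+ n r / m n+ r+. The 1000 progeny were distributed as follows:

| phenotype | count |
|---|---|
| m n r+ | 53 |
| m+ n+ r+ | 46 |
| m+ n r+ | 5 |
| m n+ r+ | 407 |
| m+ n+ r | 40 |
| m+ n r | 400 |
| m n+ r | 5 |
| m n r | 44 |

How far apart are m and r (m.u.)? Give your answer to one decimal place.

10.0 m.u.

The two rarest classes, m+ n r+ and m n+ r, are the double crossovers. Comparing them with the parentals, only the r allele has switched, so r is the middle locus and the order is n – r – m.
Crossovers in the r–m interval produce the single-crossover classes m n r and m+ n+ r+ (44 + 46 = 90) plus the double crossovers (10).
RF(r–m) = (90 + 10) / 1000 = 100/1000 = 0.1000 → 10.0 m.u.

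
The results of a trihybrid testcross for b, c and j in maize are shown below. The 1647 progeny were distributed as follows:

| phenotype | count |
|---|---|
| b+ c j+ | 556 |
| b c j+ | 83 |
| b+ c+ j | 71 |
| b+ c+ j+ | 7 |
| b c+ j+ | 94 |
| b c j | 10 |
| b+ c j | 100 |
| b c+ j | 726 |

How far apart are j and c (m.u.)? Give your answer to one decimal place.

The two most frequent reciprocal classes, b c+ j and b+ c j+, are the parental types, so the F1 was b c+ j / b+ c j+.
The two rarest classes, b c j and b+ c+ j+, are the double crossovers. Comparing them with the parentals, only the c allele has switched, so c is the middle locus and the order is j – c – b.
Crossovers in the j–c interval produce the single-crossover classes b c+ j+ and b+ c j (94 + 100 = 194) plus the double crossovers (17).
RF(j–c) = (194 + 17) / 1647 = 211/1647 = 0.1281 → 12.8 m.u.

12.8 m.u.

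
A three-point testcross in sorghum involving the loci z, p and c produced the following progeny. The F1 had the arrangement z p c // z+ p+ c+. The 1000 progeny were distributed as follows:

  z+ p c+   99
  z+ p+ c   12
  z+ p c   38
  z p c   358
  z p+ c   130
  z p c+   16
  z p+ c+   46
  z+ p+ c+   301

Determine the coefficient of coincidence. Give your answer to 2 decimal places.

The two rarest classes, z p c+ and z+ p+ c, are the double crossovers. Comparing them with the parentals, only the c allele has switched, so c is the middle locus and the order is p – c – z.
p–c: (229 + 28)/1000 = 0.2570; c–z: (84 + 28)/1000 = 0.1120.
Expected DCO frequency = 0.2570 × 0.1120 ≈ 0.02878; observed = 28/1000 ≈ 0.02800.
Coefficient of coincidence = 0.02800/0.02878 ≈ 0.97.

0.97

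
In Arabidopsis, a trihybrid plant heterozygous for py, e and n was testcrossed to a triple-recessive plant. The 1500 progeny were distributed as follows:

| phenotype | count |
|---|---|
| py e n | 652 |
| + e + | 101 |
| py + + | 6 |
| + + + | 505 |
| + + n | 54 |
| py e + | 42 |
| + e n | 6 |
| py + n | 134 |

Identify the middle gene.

The two most frequent reciprocal classes, + + + and py e n, are the parental types, so the F1 was + + + / py e n.
The two rarest classes, py + + and + e n, are the double crossovers. Comparing them with the parentals, only the py allele has switched, so py is the middle locus and the order is e – py – n.

py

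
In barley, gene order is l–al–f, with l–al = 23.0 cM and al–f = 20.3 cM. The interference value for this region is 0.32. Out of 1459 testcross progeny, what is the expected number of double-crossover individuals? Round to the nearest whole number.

Map distances give recombination frequencies of 0.230 and 0.203 for the two intervals.
With interference 0.32 (so coincidence = 0.68), expected double-crossover frequency = 0.230 × 0.203 × 0.68 = 0.03175.
Expected number = 0.03175 × 1459 = 46.32 ≈ 46.

46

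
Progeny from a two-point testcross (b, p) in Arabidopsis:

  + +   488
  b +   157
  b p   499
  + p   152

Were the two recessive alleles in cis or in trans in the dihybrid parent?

cis

The two most frequent classes are + + (488) and b p (499); these are the parental (non-recombinant) types.
So the F1 carried + + on one chromosome and b p on the other — the recessive alleles are on the same chromosome (cis / coupling).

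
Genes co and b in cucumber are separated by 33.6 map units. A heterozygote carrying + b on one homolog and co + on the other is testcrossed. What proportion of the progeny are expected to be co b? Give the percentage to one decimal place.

A map distance of 33.6 map units corresponds to a recombination frequency of 0.336.
The F1 is + b / co +, so co b is a recombinant gamete class with expected frequency r/2 = 0.336/2 = 0.1680.
That is 0.1680 = 16.8% of the progeny.

16.8%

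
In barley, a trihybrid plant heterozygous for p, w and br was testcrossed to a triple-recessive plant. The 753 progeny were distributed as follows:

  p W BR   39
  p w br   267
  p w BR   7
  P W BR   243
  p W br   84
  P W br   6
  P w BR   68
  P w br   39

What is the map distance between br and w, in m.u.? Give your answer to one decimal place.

The two most frequent reciprocal classes, P W BR and p w br, are the parental types, so the F1 was P W BR / p w br.
The two rarest classes, P W br and p w BR, are the double crossovers. Comparing them with the parentals, only the br allele has switched, so br is the middle locus and the order is p – br – w.
Crossovers in the br–w interval produce the single-crossover classes P w BR and p W br (68 + 84 = 152) plus the double crossovers (13).
RF(br–w) = (152 + 13) / 753 = 165/753 = 0.2191 → 21.9 m.u.

21.9 m.u.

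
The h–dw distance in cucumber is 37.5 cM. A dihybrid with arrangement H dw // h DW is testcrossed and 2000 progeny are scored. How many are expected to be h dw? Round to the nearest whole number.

375

A map distance of 37.5 cM corresponds to a recombination frequency of 0.375.
The F1 is H dw / h DW, so h dw is a recombinant gamete class with expected frequency r/2 = 0.375/2 = 0.1875.
Expected number = 0.1875 × 2000 = 375.00 ≈ 375.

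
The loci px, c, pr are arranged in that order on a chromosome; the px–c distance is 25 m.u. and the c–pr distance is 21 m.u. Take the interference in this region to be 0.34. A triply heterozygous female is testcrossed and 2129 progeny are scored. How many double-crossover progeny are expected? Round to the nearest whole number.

74

Map distances give recombination frequencies of 0.250 and 0.210 for the two intervals.
With interference 0.34 (so coincidence = 0.66), expected double-crossover frequency = 0.250 × 0.210 × 0.66 = 0.03465.
Expected number = 0.03465 × 2129 = 73.77 ≈ 74.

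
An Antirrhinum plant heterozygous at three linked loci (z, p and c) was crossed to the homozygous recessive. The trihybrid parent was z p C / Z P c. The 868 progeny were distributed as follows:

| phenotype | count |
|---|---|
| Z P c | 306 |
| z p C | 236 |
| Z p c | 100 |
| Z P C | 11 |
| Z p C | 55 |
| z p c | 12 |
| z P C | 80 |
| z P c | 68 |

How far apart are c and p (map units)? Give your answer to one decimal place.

The two rarest classes, z p c and Z P C, are the double crossovers. Comparing them with the parentals, only the c allele has switched, so c is the middle locus and the order is z – c – p.
Crossovers in the c–p interval produce the single-crossover classes z P C and Z p c (80 + 100 = 180) plus the double crossovers (23).
RF(c–p) = (180 + 23) / 868 = 203/868 = 0.2339 → 23.4 map units.

23.4 map units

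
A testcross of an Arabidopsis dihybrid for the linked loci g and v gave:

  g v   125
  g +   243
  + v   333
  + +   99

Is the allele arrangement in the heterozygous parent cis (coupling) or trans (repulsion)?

The two most frequent classes are + v (333) and g + (243); these are the parental (non-recombinant) types.
So the F1 carried + v on one chromosome and g + on the other — the recessive alleles are on opposite chromosomes (trans / repulsion).

trans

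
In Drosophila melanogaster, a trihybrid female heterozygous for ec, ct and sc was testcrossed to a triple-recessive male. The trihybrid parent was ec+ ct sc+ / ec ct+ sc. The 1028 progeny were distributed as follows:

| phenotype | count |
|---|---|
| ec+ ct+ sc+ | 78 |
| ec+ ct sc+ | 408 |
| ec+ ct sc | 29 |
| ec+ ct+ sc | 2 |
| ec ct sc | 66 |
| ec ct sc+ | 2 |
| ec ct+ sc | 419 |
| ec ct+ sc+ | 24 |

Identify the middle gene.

ec

The two rarest classes, ec ct sc+ and ec+ ct+ sc, are the double crossovers. Comparing them with the parentals, only the ec allele has switched, so ec is the middle locus and the order is ct – ec – sc.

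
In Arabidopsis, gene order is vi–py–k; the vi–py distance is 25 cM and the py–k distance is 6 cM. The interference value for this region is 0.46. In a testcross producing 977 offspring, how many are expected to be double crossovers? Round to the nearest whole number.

Map distances give recombination frequencies of 0.250 and 0.060 for the two intervals.
With interference 0.46 (so coincidence = 0.54), expected double-crossover frequency = 0.250 × 0.060 × 0.54 = 0.00810.
Expected number = 0.00810 × 977 = 7.91 ≈ 8.

8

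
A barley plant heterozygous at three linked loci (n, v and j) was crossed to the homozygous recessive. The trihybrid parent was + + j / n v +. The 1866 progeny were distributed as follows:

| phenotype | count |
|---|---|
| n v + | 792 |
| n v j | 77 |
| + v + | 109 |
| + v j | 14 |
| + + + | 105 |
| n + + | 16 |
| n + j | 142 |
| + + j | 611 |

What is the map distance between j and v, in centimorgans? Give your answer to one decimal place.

11.4 centimorgans

The two rarest classes, + v j and n + +, are the double crossovers. Comparing them with the parentals, only the v allele has switched, so v is the middle locus and the order is j – v – n.
Crossovers in the j–v interval produce the single-crossover classes + + + and n v j (105 + 77 = 182) plus the double crossovers (30).
RF(j–v) = (182 + 30) / 1866 = 212/1866 = 0.1136 → 11.4 centimorgans.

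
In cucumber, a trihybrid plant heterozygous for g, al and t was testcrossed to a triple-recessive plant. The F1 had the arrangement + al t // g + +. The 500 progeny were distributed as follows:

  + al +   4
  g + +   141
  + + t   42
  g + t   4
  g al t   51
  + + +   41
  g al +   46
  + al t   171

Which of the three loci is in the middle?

t

The two rarest classes, + al + and g + t, are the double crossovers. Comparing them with the parentals, only the t allele has switched, so t is the middle locus and the order is g – t – al.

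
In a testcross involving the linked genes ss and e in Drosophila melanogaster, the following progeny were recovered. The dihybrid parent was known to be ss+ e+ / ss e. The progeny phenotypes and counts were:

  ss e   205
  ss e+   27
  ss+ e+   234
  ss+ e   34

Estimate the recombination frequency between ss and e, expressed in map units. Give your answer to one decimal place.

The recombinant classes are ss+ e and ss e+: 34 + 27 = 61.
Recombination frequency = 61/500 = 0.1220 ≈ 12.2%, i.e. 12.2 map units.

12.2 map units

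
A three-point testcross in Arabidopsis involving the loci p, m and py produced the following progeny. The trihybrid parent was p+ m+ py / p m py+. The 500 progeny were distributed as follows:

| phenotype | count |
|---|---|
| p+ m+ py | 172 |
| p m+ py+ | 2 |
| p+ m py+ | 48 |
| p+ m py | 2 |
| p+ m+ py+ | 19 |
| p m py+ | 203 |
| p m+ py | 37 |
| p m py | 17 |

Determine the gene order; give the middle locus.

The two rarest classes, p+ m py and p m+ py+, are the double crossovers. Comparing them with the parentals, only the m allele has switched, so m is the middle locus and the order is py – m – p.

m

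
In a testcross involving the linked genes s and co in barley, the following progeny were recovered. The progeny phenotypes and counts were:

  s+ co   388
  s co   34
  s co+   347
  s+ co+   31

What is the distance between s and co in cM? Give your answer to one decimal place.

The two most frequent classes, s+ co (388) and s co+ (347), are the parental types, so the F1 was s+ co / s co+.
The recombinant classes are s+ co+ and s co: 31 + 34 = 65.
Recombination frequency = 65/800 = 0.0813 ≈ 8.1%, i.e. 8.1 cM.

8.1 cM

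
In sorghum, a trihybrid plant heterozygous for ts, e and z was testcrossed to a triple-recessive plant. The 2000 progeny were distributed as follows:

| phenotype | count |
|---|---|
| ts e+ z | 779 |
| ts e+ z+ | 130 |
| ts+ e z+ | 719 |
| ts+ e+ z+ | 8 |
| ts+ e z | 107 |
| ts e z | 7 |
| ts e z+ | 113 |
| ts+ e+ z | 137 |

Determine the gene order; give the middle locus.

The two most frequent reciprocal classes, ts e+ z and ts+ e z+, are the parental types, so the F1 was ts e+ z / ts+ e z+.
The two rarest classes, ts e z and ts+ e+ z+, are the double crossovers. Comparing them with the parentals, only the e allele has switched, so e is the middle locus and the order is z – e – ts.

e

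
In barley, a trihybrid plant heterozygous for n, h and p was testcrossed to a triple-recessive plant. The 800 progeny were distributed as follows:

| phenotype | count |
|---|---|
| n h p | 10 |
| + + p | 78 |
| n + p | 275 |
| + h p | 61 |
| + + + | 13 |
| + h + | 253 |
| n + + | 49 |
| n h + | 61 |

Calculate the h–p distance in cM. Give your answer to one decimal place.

16.6 cM

The two most frequent reciprocal classes, + h + and n + p, are the parental types, so the F1 was + h + / n + p.
The two rarest classes, + + + and n h p, are the double crossovers. Comparing them with the parentals, only the h allele has switched, so h is the middle locus and the order is p – h – n.
Crossovers in the p–h interval produce the single-crossover classes + h p and n + + (61 + 49 = 110) plus the double crossovers (23).
RF(p–h) = (110 + 23) / 800 = 133/800 = 0.1663 → 16.6 cM.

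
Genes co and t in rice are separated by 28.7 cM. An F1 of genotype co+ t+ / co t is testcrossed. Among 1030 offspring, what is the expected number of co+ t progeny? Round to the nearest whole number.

148

A map distance of 28.7 cM corresponds to a recombination frequency of 0.287.
The F1 is co+ t+ / co t, so co+ t is a recombinant gamete class with expected frequency r/2 = 0.287/2 = 0.1435.
Expected number = 0.1435 × 1030 = 147.80 ≈ 148.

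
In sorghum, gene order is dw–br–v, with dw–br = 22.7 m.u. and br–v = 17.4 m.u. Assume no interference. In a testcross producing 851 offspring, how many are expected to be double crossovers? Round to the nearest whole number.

34

Map distances give recombination frequencies of 0.227 and 0.174 for the two intervals.
With no interference, expected double-crossover frequency = 0.227 × 0.174 = 0.03950.
Expected number = 0.03950 × 851 = 33.61 ≈ 34.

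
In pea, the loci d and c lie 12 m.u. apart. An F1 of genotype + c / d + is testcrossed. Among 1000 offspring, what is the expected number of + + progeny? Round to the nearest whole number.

60

A map distance of 12 m.u. corresponds to a recombination frequency of 0.120.
The F1 is + c / d +, so + + is a recombinant gamete class with expected frequency r/2 = 0.120/2 = 0.0600.
Expected number = 0.0600 × 1000 = 60.00 ≈ 60.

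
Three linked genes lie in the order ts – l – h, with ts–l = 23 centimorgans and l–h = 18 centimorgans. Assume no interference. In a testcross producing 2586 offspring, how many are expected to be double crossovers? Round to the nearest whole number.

107

Map distances give recombination frequencies of 0.230 and 0.180 for the two intervals.
With no interference, expected double-crossover frequency = 0.230 × 0.180 = 0.04140.
Expected number = 0.04140 × 2586 = 107.06 ≈ 107.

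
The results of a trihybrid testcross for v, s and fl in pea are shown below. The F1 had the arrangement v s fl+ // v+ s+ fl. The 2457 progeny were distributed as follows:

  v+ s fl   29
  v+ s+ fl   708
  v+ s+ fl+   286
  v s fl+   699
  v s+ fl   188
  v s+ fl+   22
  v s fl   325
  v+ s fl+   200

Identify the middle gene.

s

The two rarest classes, v s+ fl+ and v+ s fl, are the double crossovers. Comparing them with the parentals, only the s allele has switched, so s is the middle locus and the order is fl – s – v.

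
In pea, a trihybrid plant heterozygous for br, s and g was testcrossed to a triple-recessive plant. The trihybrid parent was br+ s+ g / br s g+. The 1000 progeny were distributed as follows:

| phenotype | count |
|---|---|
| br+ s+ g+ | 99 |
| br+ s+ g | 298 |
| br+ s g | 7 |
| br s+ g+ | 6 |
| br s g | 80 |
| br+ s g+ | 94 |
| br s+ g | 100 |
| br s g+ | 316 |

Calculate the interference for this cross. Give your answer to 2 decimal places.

The two rarest classes, br+ s g and br s+ g+, are the double crossovers. Comparing them with the parentals, only the s allele has switched, so s is the middle locus and the order is g – s – br.
g–s: (179 + 13)/1000 = 0.1920; s–br: (194 + 13)/1000 = 0.2070.
Expected DCO frequency = 0.1920 × 0.2070 ≈ 0.03974; observed = 13/1000 ≈ 0.01300.
Coefficient of coincidence = 0.01300/0.03974 ≈ 0.33; interference = 1 − 0.33 = 0.67.

0.67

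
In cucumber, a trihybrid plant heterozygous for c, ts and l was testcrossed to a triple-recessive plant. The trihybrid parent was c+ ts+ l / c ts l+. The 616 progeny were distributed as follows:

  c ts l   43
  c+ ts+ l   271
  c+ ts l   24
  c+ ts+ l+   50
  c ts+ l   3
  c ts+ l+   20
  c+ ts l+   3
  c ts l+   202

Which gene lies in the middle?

c

The two rarest classes, c ts+ l and c+ ts l+, are the double crossovers. Comparing them with the parentals, only the c allele has switched, so c is the middle locus and the order is l – c – ts.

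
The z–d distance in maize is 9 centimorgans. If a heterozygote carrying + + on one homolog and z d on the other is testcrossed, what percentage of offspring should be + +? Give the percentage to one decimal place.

45.5%

A map distance of 9 centimorgans corresponds to a recombination frequency of 0.090.
The F1 is + + / z d, so + + is a parental gamete class with expected frequency (1 − r)/2 = 0.910/2 = 0.4550.
That is 0.4550 = 45.5% of the progeny.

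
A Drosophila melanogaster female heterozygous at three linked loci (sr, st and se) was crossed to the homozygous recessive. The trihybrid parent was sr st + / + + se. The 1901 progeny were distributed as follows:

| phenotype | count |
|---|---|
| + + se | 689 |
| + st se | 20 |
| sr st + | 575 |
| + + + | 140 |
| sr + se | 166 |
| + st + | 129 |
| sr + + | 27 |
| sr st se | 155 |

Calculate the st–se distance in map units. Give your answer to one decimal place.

18.0 map units

The two rarest classes, sr + + and + st se, are the double crossovers. Comparing them with the parentals, only the st allele has switched, so st is the middle locus and the order is sr – st – se.
Crossovers in the st–se interval produce the single-crossover classes sr st se and + + + (155 + 140 = 295) plus the double crossovers (47).
RF(st–se) = (295 + 47) / 1901 = 342/1901 = 0.1799 → 18.0 map units.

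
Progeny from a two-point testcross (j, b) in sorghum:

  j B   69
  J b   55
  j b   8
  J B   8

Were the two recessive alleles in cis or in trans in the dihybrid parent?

The two most frequent classes are J b (55) and j B (69); these are the parental (non-recombinant) types.
So the F1 carried J b on one chromosome and j B on the other — the recessive alleles are on opposite chromosomes (trans / repulsion).

trans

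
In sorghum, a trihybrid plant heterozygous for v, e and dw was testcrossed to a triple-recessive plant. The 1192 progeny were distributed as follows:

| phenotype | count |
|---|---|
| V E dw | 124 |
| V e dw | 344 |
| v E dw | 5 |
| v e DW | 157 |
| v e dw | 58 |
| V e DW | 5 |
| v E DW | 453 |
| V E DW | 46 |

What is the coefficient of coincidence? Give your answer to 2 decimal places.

The two most frequent reciprocal classes, V e dw and v E DW, are the parental types, so the F1 was V e dw / v E DW.
The two rarest classes, V e DW and v E dw, are the double crossovers. Comparing them with the parentals, only the dw allele has switched, so dw is the middle locus and the order is v – dw – e.
v–dw: (104 + 10)/1192 = 0.0956; dw–e: (281 + 10)/1192 = 0.2441.
Expected DCO frequency = 0.0956 × 0.2441 ≈ 0.02334; observed = 10/1192 ≈ 0.00839.
Coefficient of coincidence = 0.00839/0.02334 ≈ 0.36.

0.36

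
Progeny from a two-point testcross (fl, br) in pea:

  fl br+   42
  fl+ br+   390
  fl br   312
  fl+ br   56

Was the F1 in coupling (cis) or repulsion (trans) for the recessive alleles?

cis

The two most frequent classes are fl+ br+ (390) and fl br (312); these are the parental (non-recombinant) types.
So the F1 carried fl+ br+ on one chromosome and fl br on the other — the recessive alleles are on the same chromosome (cis / coupling).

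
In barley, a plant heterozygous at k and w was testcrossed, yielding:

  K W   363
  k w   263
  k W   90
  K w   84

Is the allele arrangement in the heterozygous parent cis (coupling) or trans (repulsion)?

The two most frequent classes are K W (363) and k w (263); these are the parental (non-recombinant) types.
So the F1 carried K W on one chromosome and k w on the other — the recessive alleles are on the same chromosome (cis / coupling).

cis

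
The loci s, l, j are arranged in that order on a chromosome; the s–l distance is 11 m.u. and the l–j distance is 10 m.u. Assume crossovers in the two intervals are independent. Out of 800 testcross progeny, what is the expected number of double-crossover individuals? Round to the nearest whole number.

9

Map distances give recombination frequencies of 0.110 and 0.100 for the two intervals.
With no interference, expected double-crossover frequency = 0.110 × 0.100 = 0.01100.
Expected number = 0.01100 × 800 = 8.80 ≈ 9.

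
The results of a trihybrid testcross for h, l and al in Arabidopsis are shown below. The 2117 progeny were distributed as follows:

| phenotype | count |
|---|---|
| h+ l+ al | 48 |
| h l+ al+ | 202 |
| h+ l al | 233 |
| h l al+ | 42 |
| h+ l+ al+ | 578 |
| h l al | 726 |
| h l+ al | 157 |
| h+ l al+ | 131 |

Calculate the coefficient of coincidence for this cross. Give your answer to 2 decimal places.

The two most frequent reciprocal classes, h+ l+ al+ and h l al, are the parental types, so the F1 was h+ l+ al+ / h l al.
The two rarest classes, h+ l+ al and h l al+, are the double crossovers. Comparing them with the parentals, only the al allele has switched, so al is the middle locus and the order is l – al – h.
l–al: (288 + 90)/2117 = 0.1786; al–h: (435 + 90)/2117 = 0.2480.
Expected DCO frequency = 0.1786 × 0.2480 ≈ 0.04429; observed = 90/2117 ≈ 0.04251.
Coefficient of coincidence = 0.04251/0.04429 ≈ 0.96.

0.96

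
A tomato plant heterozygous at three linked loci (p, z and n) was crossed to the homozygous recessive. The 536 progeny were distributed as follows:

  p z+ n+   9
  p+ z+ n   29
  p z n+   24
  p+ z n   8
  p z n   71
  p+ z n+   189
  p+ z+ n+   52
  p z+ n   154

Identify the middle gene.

n

The two most frequent reciprocal classes, p+ z n+ and p z+ n, are the parental types, so the F1 was p+ z n+ / p z+ n.
The two rarest classes, p+ z n and p z+ n+, are the double crossovers. Comparing them with the parentals, only the n allele has switched, so n is the middle locus and the order is p – n – z.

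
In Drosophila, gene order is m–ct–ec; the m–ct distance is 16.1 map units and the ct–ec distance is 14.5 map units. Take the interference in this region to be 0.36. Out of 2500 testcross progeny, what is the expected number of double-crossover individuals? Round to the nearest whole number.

37

Map distances give recombination frequencies of 0.161 and 0.145 for the two intervals.
With interference 0.36 (so coincidence = 0.64), expected double-crossover frequency = 0.161 × 0.145 × 0.64 = 0.01494.
Expected number = 0.01494 × 2500 = 37.35 ≈ 37.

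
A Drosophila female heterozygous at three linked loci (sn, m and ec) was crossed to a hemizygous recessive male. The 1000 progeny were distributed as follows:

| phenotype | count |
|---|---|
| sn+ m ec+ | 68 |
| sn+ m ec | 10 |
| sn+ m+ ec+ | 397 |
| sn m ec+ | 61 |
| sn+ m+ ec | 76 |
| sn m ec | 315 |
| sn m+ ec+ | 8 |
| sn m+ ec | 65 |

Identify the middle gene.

The two most frequent reciprocal classes, sn m ec and sn+ m+ ec+, are the parental types, so the F1 was sn m ec / sn+ m+ ec+.
The two rarest classes, sn+ m ec and sn m+ ec+, are the double crossovers. Comparing them with the parentals, only the sn allele has switched, so sn is the middle locus and the order is ec – sn – m.

sn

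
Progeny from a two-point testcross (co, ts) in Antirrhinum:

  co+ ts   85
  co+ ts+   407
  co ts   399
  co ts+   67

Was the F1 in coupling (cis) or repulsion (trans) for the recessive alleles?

cis

The two most frequent classes are co+ ts+ (407) and co ts (399); these are the parental (non-recombinant) types.
So the F1 carried co+ ts+ on one chromosome and co ts on the other — the recessive alleles are on the same chromosome (cis / coupling).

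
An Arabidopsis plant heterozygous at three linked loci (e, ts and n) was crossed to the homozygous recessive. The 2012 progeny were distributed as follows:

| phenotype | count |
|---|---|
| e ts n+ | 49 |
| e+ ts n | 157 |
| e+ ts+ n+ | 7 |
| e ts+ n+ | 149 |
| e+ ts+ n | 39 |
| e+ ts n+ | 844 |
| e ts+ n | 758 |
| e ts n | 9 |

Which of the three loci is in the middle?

ts

The two most frequent reciprocal classes, e+ ts n+ and e ts+ n, are the parental types, so the F1 was e+ ts n+ / e ts+ n.
The two rarest classes, e+ ts+ n+ and e ts n, are the double crossovers. Comparing them with the parentals, only the ts allele has switched, so ts is the middle locus and the order is e – ts – n.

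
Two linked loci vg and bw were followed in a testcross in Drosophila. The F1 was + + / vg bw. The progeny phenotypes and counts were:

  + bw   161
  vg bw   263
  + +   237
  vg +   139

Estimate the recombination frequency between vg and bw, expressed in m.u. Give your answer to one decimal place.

The recombinant classes are + bw and vg +: 161 + 139 = 300.
Recombination frequency = 300/800 = 0.3750 ≈ 37.5%, i.e. 37.5 m.u.

37.5 m.u.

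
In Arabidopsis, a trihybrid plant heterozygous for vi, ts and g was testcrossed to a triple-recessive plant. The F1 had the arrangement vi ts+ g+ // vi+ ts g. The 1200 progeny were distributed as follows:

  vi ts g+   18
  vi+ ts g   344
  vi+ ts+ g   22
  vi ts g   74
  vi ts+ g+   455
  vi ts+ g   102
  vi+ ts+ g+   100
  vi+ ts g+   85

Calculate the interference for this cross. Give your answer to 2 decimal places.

The two rarest classes, vi ts g+ and vi+ ts+ g, are the double crossovers. Comparing them with the parentals, only the ts allele has switched, so ts is the middle locus and the order is g – ts – vi.
g–ts: (187 + 40)/1200 = 0.1892; ts–vi: (174 + 40)/1200 = 0.1783.
Expected DCO frequency = 0.1892 × 0.1783 ≈ 0.03373; observed = 40/1200 ≈ 0.03333.
Coefficient of coincidence = 0.03333/0.03373 ≈ 0.99; interference = 1 − 0.99 = 0.01.

0.01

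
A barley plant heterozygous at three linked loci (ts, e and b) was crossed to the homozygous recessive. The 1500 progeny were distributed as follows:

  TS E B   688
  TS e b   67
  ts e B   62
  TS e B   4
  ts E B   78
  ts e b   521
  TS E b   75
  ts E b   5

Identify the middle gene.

e

The two most frequent reciprocal classes, TS E B and ts e b, are the parental types, so the F1 was TS E B / ts e b.
The two rarest classes, TS e B and ts E b, are the double crossovers. Comparing them with the parentals, only the e allele has switched, so e is the middle locus and the order is b – e – ts.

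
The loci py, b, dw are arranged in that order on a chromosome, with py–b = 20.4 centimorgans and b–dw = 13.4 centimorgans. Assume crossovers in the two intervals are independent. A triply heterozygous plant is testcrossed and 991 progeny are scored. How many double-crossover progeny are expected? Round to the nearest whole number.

27

Map distances give recombination frequencies of 0.204 and 0.134 for the two intervals.
With no interference, expected double-crossover frequency = 0.204 × 0.134 = 0.02734.
Expected number = 0.02734 × 991 = 27.09 ≈ 27.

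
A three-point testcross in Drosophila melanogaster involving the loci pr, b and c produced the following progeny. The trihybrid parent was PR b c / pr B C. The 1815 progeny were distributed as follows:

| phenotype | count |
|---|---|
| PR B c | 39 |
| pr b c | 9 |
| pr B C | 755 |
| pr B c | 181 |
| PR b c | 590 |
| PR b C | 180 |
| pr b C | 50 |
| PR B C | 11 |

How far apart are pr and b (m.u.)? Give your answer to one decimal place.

The two rarest classes, pr b c and PR B C, are the double crossovers. Comparing them with the parentals, only the pr allele has switched, so pr is the middle locus and the order is c – pr – b.
Crossovers in the pr–b interval produce the single-crossover classes PR B c and pr b C (39 + 50 = 89) plus the double crossovers (20).
RF(pr–b) = (89 + 20) / 1815 = 109/1815 = 0.0601 → 6.0 m.u.

6.0 m.u.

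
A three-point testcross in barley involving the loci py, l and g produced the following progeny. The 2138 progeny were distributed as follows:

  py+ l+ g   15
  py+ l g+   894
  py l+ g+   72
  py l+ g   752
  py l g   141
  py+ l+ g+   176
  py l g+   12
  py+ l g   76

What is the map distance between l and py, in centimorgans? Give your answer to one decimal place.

16.1 centimorgans

The two most frequent reciprocal classes, py+ l g+ and py l+ g, are the parental types, so the F1 was py+ l g+ / py l+ g.
The two rarest classes, py l g+ and py+ l+ g, are the double crossovers. Comparing them with the parentals, only the py allele has switched, so py is the middle locus and the order is l – py – g.
Crossovers in the l–py interval produce the single-crossover classes py+ l+ g+ and py l g (176 + 141 = 317) plus the double crossovers (27).
RF(l–py) = (317 + 27) / 2138 = 344/2138 = 0.1609 → 16.1 centimorgans.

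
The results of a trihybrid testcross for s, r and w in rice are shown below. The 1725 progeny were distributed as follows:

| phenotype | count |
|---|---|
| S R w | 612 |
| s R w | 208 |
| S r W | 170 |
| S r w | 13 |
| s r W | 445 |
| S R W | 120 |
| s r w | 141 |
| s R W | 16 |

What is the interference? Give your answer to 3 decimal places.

The two most frequent reciprocal classes, S R w and s r W, are the parental types, so the F1 was S R w / s r W.
The two rarest classes, S r w and s R W, are the double crossovers. Comparing them with the parentals, only the r allele has switched, so r is the middle locus and the order is s – r – w.
s–r: (378 + 29)/1725 = 0.2359; r–w: (261 + 29)/1725 = 0.1681.
Expected DCO frequency = 0.2359 × 0.1681 ≈ 0.03965; observed = 29/1725 ≈ 0.01681.
Coefficient of coincidence = 0.01681/0.03965 ≈ 0.424; interference = 1 − 0.424 = 0.576.

0.576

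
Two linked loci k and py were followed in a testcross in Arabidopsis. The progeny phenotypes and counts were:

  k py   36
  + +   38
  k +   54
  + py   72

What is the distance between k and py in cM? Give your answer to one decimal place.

The two most frequent classes, + py (72) and k + (54), are the parental types, so the F1 was + py / k +.
The recombinant classes are + + and k py: 38 + 36 = 74.
Recombination frequency = 74/200 = 0.3700 ≈ 37.0%, i.e. 37.0 cM.

37.0 cM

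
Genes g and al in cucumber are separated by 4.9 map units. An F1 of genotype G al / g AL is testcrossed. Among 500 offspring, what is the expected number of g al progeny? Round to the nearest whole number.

12

A map distance of 4.9 map units corresponds to a recombination frequency of 0.049.
The F1 is G al / g AL, so g al is a recombinant gamete class with expected frequency r/2 = 0.049/2 = 0.0245.
Expected number = 0.0245 × 500 = 12.25 ≈ 12.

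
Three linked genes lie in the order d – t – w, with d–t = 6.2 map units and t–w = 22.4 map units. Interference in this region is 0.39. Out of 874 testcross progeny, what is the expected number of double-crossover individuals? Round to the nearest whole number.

7

Map distances give recombination frequencies of 0.062 and 0.224 for the two intervals.
With interference 0.39 (so coincidence = 0.61), expected double-crossover frequency = 0.062 × 0.224 × 0.61 = 0.00847.
Expected number = 0.00847 × 874 = 7.40 ≈ 7.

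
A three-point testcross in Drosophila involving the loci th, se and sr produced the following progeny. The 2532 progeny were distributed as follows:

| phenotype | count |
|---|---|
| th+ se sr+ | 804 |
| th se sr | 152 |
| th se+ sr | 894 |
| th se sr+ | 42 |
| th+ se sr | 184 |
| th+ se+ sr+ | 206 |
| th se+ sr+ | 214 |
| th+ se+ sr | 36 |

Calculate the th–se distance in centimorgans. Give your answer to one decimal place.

The two most frequent reciprocal classes, th+ se sr+ and th se+ sr, are the parental types, so the F1 was th+ se sr+ / th se+ sr.
The two rarest classes, th se sr+ and th+ se+ sr, are the double crossovers. Comparing them with the parentals, only the th allele has switched, so th is the middle locus and the order is sr – th – se.
Crossovers in the th–se interval produce the single-crossover classes th+ se+ sr+ and th se sr (206 + 152 = 358) plus the double crossovers (78).
RF(th–se) = (358 + 78) / 2532 = 436/2532 = 0.1722 → 17.2 centimorgans.

17.2 centimorgans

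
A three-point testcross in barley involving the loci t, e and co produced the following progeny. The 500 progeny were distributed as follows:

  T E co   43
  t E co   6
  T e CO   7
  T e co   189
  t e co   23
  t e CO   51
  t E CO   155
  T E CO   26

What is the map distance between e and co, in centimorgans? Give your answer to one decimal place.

21.4 centimorgans

The two most frequent reciprocal classes, T e co and t E CO, are the parental types, so the F1 was T e co / t E CO.
The two rarest classes, T e CO and t E co, are the double crossovers. Comparing them with the parentals, only the co allele has switched, so co is the middle locus and the order is t – co – e.
Crossovers in the co–e interval produce the single-crossover classes T E co and t e CO (43 + 51 = 94) plus the double crossovers (13).
RF(co–e) = (94 + 13) / 500 = 107/500 = 0.2140 → 21.4 centimorgans.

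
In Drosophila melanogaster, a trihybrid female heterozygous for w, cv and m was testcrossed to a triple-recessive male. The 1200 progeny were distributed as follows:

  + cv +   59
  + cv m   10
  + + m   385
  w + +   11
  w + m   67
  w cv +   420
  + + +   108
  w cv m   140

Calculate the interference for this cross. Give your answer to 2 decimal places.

The two most frequent reciprocal classes, w cv + and + + m, are the parental types, so the F1 was w cv + / + + m.
The two rarest classes, w + + and + cv m, are the double crossovers. Comparing them with the parentals, only the cv allele has switched, so cv is the middle locus and the order is w – cv – m.
w–cv: (126 + 21)/1200 = 0.1225; cv–m: (248 + 21)/1200 = 0.2242.
Expected DCO frequency = 0.1225 × 0.2242 ≈ 0.02746; observed = 21/1200 ≈ 0.01750.
Coefficient of coincidence = 0.01750/0.02746 ≈ 0.64; interference = 1 − 0.64 = 0.36.

0.36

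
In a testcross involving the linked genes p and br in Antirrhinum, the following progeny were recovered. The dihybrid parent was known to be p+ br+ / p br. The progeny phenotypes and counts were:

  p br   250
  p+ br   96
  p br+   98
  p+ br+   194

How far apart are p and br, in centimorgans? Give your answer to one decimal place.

The recombinant classes are p+ br and p br+: 96 + 98 = 194.
Recombination frequency = 194/638 = 0.3041 ≈ 30.4%, i.e. 30.4 centimorgans.

30.4 centimorgans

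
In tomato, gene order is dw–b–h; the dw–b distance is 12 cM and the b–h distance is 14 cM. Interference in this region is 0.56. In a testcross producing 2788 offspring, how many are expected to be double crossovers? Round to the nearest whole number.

Map distances give recombination frequencies of 0.120 and 0.140 for the two intervals.
With interference 0.56 (so coincidence = 0.44), expected double-crossover frequency = 0.120 × 0.140 × 0.44 = 0.00739.
Expected number = 0.00739 × 2788 = 20.61 ≈ 21.

21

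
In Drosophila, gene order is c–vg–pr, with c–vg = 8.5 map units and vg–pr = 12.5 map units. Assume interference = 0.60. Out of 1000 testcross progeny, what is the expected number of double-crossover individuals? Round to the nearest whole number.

Map distances give recombination frequencies of 0.085 and 0.125 for the two intervals.
With interference 0.60 (so coincidence = 0.40), expected double-crossover frequency = 0.085 × 0.125 × 0.40 = 0.00425.
Expected number = 0.00425 × 1000 = 4.25 ≈ 4.

4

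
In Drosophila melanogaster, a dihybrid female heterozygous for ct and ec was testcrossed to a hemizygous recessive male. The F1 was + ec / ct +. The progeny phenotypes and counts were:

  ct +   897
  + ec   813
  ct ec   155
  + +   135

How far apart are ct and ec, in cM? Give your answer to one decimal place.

The recombinant classes are + + and ct ec: 135 + 155 = 290.
Recombination frequency = 290/2000 = 0.1450 ≈ 14.5%, i.e. 14.5 cM.

14.5 cM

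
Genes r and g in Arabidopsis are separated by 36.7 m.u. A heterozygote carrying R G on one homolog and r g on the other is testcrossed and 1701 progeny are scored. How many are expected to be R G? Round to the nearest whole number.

538

A map distance of 36.7 m.u. corresponds to a recombination frequency of 0.367.
The F1 is R G / r g, so R G is a parental gamete class with expected frequency (1 − r)/2 = 0.633/2 = 0.3165.
Expected number = 0.3165 × 1701 = 538.37 ≈ 538.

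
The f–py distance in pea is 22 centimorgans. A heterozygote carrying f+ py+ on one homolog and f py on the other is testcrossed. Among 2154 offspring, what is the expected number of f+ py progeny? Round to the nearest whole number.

A map distance of 22 centimorgans corresponds to a recombination frequency of 0.220.
The F1 is f+ py+ / f py, so f+ py is a recombinant gamete class with expected frequency r/2 = 0.220/2 = 0.1100.
Expected number = 0.1100 × 2154 = 236.94 ≈ 237.

237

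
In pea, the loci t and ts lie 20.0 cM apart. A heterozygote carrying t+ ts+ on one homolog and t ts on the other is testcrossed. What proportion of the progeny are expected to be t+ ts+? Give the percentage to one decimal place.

A map distance of 20.0 cM corresponds to a recombination frequency of 0.200.
The F1 is t+ ts+ / t ts, so t+ ts+ is a parental gamete class with expected frequency (1 − r)/2 = 0.800/2 = 0.4000.
That is 0.4000 = 40.0% of the progeny.

40.0%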